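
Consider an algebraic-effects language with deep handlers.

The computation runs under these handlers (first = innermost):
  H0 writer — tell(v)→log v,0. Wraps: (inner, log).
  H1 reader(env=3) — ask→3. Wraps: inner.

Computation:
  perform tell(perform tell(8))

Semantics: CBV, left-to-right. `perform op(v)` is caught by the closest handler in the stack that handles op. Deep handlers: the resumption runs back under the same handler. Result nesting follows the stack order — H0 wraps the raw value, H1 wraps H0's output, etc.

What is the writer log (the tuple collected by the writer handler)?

Answer: (8, 0)

Working:
tell(8) @ H0 ⇒ log+=8
tell(0) @ H0 ⇒ log+=0
H0 returns (0, (8, 0))
H1 returns (0, (8, 0))
= (0, (8, 0))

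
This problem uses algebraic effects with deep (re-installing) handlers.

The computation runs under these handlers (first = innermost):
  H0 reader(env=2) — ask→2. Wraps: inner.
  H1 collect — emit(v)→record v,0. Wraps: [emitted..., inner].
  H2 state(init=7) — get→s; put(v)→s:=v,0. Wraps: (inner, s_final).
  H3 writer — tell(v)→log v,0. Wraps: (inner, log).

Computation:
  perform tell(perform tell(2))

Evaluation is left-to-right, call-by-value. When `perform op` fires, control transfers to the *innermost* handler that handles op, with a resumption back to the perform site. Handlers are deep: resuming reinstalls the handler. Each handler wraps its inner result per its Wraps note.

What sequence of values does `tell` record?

Step-by-step:
tell(2) @ H3 ⇒ log+=2
tell(0) @ H3 ⇒ log+=0
H0 returns 0
H1 returns [0]
H2 returns ([0], 7)
H3 returns (([0], 7), (2, 0))
= (([0], 7), (2, 0))

Answer: (2, 0)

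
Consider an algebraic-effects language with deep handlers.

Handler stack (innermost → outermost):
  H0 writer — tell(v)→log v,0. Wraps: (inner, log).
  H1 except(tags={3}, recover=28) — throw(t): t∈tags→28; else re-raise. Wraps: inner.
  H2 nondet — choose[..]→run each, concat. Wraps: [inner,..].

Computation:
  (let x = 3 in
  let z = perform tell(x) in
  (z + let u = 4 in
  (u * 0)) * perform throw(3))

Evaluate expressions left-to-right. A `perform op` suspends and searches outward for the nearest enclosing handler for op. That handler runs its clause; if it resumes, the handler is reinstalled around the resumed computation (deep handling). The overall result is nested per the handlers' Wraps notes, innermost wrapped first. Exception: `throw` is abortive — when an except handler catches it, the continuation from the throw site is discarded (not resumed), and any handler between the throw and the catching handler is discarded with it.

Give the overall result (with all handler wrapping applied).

Evaluation trace:
tell(3) @ H0 ⇒ log+=3
throw(3) @ H1 caught ⇒ 28
H2 returns [28]
= [28]

Answer: [28]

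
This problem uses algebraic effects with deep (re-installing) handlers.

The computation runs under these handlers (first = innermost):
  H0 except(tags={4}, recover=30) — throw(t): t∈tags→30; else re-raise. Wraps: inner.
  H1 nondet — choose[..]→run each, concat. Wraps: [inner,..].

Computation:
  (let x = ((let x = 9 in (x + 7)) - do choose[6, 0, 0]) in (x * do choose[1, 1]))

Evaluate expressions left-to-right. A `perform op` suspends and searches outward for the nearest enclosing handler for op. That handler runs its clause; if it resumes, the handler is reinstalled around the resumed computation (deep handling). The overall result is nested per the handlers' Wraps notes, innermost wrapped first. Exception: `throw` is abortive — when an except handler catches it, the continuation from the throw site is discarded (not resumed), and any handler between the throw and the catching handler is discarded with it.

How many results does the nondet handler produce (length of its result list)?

Answer: 6

Working:
choose[6, 0, 0] @ H1
  branch[0] choose=6:
    choose[1, 1] @ H1
      branch[0] choose=1:
        H0 returns 10
        H1 returns [10]
      branch[1] choose=1:
        H0 returns 10
        H1 returns [10]
  branch[1] choose=0:
    choose[1, 1] @ H1
      branch[0] choose=1:
        H0 returns 16
        H1 returns [16]
      branch[1] choose=1:
        H0 returns 16
        H1 returns [16]
  branch[2] choose=0:
    choose[1, 1] @ H1
      branch[0] choose=1:
        H0 returns 16
        H1 returns [16]
      branch[1] choose=1:
        H0 returns 16
        H1 returns [16]
= [10, 10, 16, 16, 16, 16]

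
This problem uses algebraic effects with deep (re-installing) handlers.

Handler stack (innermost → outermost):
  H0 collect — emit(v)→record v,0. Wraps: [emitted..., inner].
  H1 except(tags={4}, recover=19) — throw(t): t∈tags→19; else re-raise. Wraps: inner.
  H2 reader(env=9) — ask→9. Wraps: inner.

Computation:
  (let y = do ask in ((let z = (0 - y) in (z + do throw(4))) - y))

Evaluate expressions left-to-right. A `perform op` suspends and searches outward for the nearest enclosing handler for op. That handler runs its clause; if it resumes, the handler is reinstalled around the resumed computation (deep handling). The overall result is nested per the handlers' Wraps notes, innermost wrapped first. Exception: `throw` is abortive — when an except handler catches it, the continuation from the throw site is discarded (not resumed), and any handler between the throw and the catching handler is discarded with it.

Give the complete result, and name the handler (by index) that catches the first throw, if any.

Working:
ask @ H2 ⇒ 9
throw(4) @ H1 caught ⇒ 19
H2 returns 19
= 19

Answer: 19 ; first throw caught by: H1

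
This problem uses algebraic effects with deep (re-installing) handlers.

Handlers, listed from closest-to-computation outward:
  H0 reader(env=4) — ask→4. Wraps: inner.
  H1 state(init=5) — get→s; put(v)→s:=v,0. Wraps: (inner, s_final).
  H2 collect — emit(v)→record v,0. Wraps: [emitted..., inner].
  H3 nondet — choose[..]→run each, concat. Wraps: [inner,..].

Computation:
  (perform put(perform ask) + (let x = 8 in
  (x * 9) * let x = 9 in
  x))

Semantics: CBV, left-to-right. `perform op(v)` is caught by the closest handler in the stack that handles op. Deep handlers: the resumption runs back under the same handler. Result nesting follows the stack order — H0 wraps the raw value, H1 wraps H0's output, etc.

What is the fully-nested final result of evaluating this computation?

Working:
ask @ H0 ⇒ 4
put(4) @ H1 ⇒ s:=4
H0 returns 648
H1 returns (648, 4)
H2 returns [(648, 4)]
H3 returns [[(648, 4)]]
= [[(648, 4)]]

Answer: [[(648, 4)]]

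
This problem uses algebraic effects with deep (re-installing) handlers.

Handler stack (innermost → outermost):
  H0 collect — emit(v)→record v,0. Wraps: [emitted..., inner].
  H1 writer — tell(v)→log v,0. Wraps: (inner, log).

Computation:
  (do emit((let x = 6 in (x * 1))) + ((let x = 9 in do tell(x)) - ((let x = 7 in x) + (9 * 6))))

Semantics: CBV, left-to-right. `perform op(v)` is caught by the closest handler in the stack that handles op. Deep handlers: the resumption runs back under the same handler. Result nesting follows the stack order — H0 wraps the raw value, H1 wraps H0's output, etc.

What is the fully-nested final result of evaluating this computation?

Answer: ([6, -61], (9))

Step-by-step:
emit(6) @ H0 ⇒ out+=6
tell(9) @ H1 ⇒ log+=9
H0 returns [6, -61]
H1 returns ([6, -61], (9))
= ([6, -61], (9))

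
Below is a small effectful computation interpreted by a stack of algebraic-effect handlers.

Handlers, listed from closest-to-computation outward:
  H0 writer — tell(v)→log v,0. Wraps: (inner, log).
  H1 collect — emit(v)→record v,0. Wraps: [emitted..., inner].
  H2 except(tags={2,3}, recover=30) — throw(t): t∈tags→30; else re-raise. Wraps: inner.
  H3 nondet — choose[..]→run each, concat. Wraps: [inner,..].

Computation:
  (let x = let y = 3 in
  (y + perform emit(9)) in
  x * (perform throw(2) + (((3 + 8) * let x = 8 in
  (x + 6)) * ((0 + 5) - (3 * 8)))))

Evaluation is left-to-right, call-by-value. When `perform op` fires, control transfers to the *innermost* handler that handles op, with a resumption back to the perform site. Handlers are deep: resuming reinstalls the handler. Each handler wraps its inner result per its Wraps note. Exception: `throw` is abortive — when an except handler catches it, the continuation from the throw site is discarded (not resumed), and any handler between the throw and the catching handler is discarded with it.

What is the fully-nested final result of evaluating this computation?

Answer: [30]

Evaluation trace:
emit(9) @ H1 ⇒ out+=9
throw(2) @ H2 caught ⇒ 30
H3 returns [30]
= [30]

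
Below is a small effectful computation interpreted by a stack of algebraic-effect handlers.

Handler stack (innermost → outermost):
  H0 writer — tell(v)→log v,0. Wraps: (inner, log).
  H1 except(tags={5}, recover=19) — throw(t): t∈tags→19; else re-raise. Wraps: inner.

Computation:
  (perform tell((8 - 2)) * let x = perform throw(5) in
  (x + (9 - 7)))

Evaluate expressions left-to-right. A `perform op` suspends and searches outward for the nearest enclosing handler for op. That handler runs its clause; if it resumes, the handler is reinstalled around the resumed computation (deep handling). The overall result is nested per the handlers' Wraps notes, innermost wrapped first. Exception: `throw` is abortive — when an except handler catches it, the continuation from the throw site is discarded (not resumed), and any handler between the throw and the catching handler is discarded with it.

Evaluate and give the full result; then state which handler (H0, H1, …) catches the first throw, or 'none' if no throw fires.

Answer: 19 ; first throw caught by: H1

Evaluation trace:
tell(6) @ H0 ⇒ log+=6
throw(5) @ H1 caught ⇒ 19
= 19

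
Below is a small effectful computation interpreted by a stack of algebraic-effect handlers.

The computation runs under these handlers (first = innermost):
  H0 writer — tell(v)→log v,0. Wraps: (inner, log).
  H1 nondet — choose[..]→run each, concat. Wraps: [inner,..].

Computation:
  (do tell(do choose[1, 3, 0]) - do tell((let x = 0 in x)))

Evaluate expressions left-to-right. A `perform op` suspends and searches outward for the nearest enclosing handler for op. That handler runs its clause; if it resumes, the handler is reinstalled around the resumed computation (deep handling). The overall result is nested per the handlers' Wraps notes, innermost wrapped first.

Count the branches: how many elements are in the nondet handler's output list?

Answer: 3

Evaluation trace:
choose[1, 3, 0] @ H1
  branch[0] choose=1:
    tell(1) @ H0 ⇒ log+=1
    tell(0) @ H0 ⇒ log+=0
    H0 returns (0, (1, 0))
    H1 returns [(0, (1, 0))]
  branch[1] choose=3:
    tell(3) @ H0 ⇒ log+=3
    tell(0) @ H0 ⇒ log+=0
    H0 returns (0, (3, 0))
    H1 returns [(0, (3, 0))]
  branch[2] choose=0:
    tell(0) @ H0 ⇒ log+=0
    tell(0) @ H0 ⇒ log+=0
    H0 returns (0, (0, 0))
    H1 returns [(0, (0, 0))]
= [(0, (1, 0)), (0, (3, 0)), (0, (0, 0))]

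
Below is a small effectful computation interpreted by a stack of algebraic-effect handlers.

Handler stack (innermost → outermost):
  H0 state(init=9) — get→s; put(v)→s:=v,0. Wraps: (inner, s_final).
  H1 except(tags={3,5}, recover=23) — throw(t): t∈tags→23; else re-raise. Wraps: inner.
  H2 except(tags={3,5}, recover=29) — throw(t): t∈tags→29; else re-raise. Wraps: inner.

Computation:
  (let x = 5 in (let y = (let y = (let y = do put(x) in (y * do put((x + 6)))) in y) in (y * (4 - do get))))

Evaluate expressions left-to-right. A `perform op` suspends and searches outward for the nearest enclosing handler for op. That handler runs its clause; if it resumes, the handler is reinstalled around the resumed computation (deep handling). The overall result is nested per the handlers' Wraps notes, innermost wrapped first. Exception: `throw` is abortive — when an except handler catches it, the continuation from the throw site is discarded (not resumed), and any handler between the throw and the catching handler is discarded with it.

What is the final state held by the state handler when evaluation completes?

Answer: 11

Working:
put(5) @ H0 ⇒ s:=5
put(11) @ H0 ⇒ s:=11
get @ H0 ⇒ 11
H0 returns (0, 11)
H1 returns (0, 11)
H2 returns (0, 11)
= (0, 11)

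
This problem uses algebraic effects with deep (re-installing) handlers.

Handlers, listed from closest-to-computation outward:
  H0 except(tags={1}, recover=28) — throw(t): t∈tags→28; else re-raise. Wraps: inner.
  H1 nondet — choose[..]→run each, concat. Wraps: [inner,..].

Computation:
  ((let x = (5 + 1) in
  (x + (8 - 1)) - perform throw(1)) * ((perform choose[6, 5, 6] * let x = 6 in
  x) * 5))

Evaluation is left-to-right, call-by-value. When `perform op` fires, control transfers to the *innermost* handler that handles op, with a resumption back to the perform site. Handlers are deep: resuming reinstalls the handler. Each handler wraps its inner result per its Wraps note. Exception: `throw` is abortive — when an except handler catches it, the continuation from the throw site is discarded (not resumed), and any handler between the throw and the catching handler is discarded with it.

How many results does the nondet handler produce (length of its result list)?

Answer: 1

Working:
throw(1) @ H0 caught ⇒ 28
H1 returns [28]
= [28]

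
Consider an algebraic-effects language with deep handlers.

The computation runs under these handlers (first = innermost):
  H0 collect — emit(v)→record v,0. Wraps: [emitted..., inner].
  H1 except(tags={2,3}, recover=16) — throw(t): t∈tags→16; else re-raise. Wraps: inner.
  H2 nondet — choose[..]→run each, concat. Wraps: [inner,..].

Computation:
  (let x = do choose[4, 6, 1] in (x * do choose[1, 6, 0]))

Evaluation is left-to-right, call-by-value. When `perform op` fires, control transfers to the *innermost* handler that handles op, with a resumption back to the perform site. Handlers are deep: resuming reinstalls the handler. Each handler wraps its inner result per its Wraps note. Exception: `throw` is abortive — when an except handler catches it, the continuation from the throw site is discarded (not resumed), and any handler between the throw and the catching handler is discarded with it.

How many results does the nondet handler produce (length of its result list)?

Evaluation trace:
choose[4, 6, 1] @ H2
  branch[0] choose=4:
    choose[1, 6, 0] @ H2
      branch[0] choose=1:
        H0 returns [4]
        H1 returns [4]
        H2 returns [[4]]
      branch[1] choose=6:
        H0 returns [24]
        H1 returns [24]
        H2 returns [[24]]
      branch[2] choose=0:
        H0 returns [0]
        H1 returns [0]
        H2 returns [[0]]
  branch[1] choose=6:
    choose[1, 6, 0] @ H2
      branch[0] choose=1:
        H0 returns [6]
        H1 returns [6]
        H2 returns [[6]]
      branch[1] choose=6:
        H0 returns [36]
        H1 returns [36]
        H2 returns [[36]]
      branch[2] choose=0:
        H0 returns [0]
        H1 returns [0]
        H2 returns [[0]]
  branch[2] choose=1:
    choose[1, 6, 0] @ H2
      branch[0] choose=1:
        H0 returns [1]
        H1 returns [1]
        H2 returns [[1]]
      branch[1] choose=6:
        H0 returns [6]
        H1 returns [6]
        H2 returns [[6]]
      branch[2] choose=0:
        H0 returns [0]
        H1 returns [0]
        H2 returns [[0]]
= [[4], [24], [0], [6], [36], [0], [1], [6], [0]]

Answer: 9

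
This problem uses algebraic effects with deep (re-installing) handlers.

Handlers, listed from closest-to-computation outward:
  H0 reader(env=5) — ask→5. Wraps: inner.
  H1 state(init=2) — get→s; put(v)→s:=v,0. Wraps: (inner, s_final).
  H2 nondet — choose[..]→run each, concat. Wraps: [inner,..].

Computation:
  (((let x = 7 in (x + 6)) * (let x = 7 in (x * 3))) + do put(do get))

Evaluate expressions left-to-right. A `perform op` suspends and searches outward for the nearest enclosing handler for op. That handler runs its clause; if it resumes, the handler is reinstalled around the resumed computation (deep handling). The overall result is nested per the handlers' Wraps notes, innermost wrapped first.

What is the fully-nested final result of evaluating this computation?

Step-by-step:
get @ H1 ⇒ 2
put(2) @ H1 ⇒ s:=2
H0 returns 273
H1 returns (273, 2)
H2 returns [(273, 2)]
= [(273, 2)]

Answer: [(273, 2)]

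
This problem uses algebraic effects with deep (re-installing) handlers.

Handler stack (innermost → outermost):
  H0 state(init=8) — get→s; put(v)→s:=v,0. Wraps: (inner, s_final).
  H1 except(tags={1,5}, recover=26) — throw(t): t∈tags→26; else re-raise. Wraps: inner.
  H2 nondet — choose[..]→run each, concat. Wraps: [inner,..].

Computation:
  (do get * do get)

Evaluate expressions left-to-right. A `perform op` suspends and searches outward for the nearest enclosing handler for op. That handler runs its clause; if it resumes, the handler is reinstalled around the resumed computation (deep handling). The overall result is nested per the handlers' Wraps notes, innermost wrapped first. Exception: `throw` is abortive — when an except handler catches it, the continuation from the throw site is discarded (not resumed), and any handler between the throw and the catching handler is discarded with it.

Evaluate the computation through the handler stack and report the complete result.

Answer: [(64, 8)]

Evaluation trace:
get @ H0 ⇒ 8
get @ H0 ⇒ 8
H0 returns (64, 8)
H1 returns (64, 8)
H2 returns [(64, 8)]
= [(64, 8)]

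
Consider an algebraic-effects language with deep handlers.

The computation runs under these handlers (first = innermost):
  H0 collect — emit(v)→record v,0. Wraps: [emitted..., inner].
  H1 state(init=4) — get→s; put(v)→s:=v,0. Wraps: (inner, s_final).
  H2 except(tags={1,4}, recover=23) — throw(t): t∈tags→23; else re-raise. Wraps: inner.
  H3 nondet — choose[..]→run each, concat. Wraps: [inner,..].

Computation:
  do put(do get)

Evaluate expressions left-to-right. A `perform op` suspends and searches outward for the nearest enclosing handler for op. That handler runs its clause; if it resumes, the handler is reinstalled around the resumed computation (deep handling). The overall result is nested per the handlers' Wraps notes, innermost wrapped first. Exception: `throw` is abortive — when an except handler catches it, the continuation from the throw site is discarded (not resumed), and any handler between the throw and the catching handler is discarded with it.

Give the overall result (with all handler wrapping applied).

Step-by-step:
get @ H1 ⇒ 4
put(4) @ H1 ⇒ s:=4
H0 returns [0]
H1 returns ([0], 4)
H2 returns ([0], 4)
H3 returns [([0], 4)]
= [([0], 4)]

Answer: [([0], 4)]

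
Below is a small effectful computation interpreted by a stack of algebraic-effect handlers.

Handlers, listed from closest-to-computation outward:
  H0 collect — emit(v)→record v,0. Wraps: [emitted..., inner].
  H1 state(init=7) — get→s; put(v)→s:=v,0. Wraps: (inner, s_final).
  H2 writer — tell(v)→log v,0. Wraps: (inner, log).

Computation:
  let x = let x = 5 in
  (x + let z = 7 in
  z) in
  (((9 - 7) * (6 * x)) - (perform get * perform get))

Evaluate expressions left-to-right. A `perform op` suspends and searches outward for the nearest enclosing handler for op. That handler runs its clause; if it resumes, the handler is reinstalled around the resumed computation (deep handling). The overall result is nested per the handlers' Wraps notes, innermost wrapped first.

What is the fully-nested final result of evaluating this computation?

Working:
get @ H1 ⇒ 7
get @ H1 ⇒ 7
H0 returns [95]
H1 returns ([95], 7)
H2 returns (([95], 7), ())
= (([95], 7), ())

Answer: (([95], 7), ())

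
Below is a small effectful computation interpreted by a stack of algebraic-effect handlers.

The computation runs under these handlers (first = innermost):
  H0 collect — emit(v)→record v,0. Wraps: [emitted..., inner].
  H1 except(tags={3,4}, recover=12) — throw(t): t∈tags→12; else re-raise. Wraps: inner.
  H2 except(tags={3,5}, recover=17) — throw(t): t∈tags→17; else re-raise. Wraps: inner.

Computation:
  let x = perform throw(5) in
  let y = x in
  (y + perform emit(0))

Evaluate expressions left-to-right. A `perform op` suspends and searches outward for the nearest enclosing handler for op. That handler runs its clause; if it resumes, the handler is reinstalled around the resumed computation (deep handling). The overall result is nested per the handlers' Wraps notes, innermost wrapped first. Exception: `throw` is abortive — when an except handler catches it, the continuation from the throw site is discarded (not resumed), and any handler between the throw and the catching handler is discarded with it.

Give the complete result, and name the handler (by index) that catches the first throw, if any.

Answer: 17 ; first throw caught by: H2

Working:
throw(5) @ H1 re-raised
throw(5) @ H2 caught ⇒ 17
= 17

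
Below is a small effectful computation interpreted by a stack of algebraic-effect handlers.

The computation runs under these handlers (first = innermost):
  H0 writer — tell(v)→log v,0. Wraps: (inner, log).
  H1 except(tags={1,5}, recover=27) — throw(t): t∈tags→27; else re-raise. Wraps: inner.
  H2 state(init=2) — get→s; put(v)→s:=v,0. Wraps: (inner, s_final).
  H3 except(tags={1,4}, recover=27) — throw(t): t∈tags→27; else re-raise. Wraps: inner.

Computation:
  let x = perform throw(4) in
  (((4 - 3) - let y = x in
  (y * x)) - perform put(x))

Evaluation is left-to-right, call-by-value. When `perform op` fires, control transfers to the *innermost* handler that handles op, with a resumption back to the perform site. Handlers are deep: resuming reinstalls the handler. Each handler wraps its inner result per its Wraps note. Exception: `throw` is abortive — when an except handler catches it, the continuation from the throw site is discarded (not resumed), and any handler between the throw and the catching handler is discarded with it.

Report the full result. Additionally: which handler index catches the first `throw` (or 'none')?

Step-by-step:
throw(4) @ H1 re-raised
throw(4) @ H3 caught ⇒ 27
= 27

Answer: 27 ; first throw caught by: H3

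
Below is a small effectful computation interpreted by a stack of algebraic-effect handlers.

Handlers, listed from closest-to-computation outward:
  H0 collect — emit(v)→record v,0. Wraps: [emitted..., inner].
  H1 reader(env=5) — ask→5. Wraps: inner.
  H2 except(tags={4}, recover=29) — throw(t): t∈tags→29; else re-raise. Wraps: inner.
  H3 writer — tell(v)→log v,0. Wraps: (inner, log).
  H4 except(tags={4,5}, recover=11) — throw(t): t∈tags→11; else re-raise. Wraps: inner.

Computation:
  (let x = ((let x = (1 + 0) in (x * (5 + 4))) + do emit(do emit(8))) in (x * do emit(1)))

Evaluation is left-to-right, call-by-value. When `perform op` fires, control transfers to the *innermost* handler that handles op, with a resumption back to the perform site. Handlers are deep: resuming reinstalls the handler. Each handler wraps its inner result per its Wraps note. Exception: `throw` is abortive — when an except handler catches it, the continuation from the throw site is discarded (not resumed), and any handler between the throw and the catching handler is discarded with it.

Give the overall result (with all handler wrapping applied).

Answer: ([8, 0, 1, 0], ())

Working:
emit(8) @ H0 ⇒ out+=8
emit(0) @ H0 ⇒ out+=0
emit(1) @ H0 ⇒ out+=1
H0 returns [8, 0, 1, 0]
H1 returns [8, 0, 1, 0]
H2 returns [8, 0, 1, 0]
H3 returns ([8, 0, 1, 0], ())
H4 returns ([8, 0, 1, 0], ())
= ([8, 0, 1, 0], ())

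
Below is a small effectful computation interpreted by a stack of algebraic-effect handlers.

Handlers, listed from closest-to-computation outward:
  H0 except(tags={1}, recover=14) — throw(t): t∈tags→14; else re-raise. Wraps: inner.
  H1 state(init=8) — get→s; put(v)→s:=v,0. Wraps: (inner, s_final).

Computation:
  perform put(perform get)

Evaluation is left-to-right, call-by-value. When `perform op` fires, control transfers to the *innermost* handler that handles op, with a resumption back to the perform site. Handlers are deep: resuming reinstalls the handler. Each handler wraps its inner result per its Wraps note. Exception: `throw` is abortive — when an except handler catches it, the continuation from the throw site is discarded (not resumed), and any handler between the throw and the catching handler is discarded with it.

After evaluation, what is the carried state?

Answer: 8

Step-by-step:
get @ H1 ⇒ 8
put(8) @ H1 ⇒ s:=8
H0 returns 0
H1 returns (0, 8)
= (0, 8)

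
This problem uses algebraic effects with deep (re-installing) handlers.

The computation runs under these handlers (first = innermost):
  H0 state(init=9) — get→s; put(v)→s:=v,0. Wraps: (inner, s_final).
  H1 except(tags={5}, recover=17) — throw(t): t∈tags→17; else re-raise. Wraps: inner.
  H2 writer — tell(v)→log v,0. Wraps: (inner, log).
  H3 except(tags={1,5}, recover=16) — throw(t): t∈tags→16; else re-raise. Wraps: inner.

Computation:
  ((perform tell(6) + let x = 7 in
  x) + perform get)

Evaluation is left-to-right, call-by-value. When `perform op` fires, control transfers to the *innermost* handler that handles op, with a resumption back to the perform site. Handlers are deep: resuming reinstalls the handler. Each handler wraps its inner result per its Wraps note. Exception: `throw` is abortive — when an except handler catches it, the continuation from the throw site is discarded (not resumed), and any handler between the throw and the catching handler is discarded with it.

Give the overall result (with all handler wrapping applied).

Answer: ((16, 9), (6))

Working:
tell(6) @ H2 ⇒ log+=6
get @ H0 ⇒ 9
H0 returns (16, 9)
H1 returns (16, 9)
H2 returns ((16, 9), (6))
H3 returns ((16, 9), (6))
= ((16, 9), (6))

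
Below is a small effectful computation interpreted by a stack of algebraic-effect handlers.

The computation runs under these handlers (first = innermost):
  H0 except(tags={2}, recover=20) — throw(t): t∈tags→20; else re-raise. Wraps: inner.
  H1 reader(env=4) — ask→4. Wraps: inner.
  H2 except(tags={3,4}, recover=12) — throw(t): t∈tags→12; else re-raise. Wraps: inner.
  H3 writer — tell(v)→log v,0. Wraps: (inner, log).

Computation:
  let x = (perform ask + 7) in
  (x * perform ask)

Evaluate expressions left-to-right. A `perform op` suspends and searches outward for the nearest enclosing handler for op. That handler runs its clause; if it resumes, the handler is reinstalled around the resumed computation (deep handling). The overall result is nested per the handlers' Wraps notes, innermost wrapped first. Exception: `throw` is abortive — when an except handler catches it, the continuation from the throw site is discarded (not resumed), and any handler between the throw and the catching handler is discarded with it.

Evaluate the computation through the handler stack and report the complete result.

Answer: (44, ())

Step-by-step:
ask @ H1 ⇒ 4
ask @ H1 ⇒ 4
H0 returns 44
H1 returns 44
H2 returns 44
H3 returns (44, ())
= (44, ())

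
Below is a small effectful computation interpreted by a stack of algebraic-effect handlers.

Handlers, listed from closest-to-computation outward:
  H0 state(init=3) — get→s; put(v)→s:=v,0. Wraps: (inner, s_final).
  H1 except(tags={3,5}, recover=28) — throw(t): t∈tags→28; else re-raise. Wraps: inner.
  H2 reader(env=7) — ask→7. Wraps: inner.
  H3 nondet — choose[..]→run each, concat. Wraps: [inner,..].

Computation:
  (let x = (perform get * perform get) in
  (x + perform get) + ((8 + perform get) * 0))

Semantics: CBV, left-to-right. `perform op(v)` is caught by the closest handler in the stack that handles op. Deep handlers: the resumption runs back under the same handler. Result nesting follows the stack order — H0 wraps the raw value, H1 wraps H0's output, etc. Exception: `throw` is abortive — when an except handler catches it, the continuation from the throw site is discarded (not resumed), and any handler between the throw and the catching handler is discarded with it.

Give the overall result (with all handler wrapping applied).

Answer: [(12, 3)]

Step-by-step:
get @ H0 ⇒ 3
get @ H0 ⇒ 3
get @ H0 ⇒ 3
get @ H0 ⇒ 3
H0 returns (12, 3)
H1 returns (12, 3)
H2 returns (12, 3)
H3 returns [(12, 3)]
= [(12, 3)]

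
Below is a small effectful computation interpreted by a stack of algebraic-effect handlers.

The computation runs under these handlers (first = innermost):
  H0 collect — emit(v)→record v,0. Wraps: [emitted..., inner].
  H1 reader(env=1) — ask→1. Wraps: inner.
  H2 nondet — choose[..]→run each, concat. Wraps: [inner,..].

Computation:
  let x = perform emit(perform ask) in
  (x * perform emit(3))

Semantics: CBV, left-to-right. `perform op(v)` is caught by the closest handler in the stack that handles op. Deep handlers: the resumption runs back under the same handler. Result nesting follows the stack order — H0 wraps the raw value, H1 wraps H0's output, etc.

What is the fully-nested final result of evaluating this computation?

Answer: [[1, 3, 0]]

Step-by-step:
ask @ H1 ⇒ 1
emit(1) @ H0 ⇒ out+=1
emit(3) @ H0 ⇒ out+=3
H0 returns [1, 3, 0]
H1 returns [1, 3, 0]
H2 returns [[1, 3, 0]]
= [[1, 3, 0]]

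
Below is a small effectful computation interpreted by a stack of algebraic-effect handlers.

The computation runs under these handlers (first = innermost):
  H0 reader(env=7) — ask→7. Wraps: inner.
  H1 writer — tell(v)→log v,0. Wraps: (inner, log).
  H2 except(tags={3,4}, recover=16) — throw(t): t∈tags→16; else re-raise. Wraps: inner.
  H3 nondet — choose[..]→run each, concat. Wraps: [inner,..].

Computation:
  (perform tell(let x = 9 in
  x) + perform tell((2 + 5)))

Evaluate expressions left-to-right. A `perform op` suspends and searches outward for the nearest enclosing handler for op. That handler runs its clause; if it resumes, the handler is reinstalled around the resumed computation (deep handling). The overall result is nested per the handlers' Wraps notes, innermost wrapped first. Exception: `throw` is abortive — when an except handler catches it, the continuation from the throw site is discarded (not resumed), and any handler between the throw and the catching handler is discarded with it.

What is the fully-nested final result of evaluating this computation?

Answer: [(0, (9, 7))]

Step-by-step:
tell(9) @ H1 ⇒ log+=9
tell(7) @ H1 ⇒ log+=7
H0 returns 0
H1 returns (0, (9, 7))
H2 returns (0, (9, 7))
H3 returns [(0, (9, 7))]
= [(0, (9, 7))]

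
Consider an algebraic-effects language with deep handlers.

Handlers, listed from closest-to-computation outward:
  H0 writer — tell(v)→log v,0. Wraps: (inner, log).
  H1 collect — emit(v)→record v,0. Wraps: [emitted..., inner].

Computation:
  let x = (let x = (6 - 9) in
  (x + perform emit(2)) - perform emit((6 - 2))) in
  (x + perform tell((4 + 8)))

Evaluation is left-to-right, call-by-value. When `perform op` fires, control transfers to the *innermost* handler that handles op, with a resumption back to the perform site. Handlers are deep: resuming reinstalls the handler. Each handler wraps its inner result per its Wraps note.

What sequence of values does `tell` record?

Step-by-step:
emit(2) @ H1 ⇒ out+=2
emit(4) @ H1 ⇒ out+=4
tell(12) @ H0 ⇒ log+=12
H0 returns (-3, (12))
H1 returns [2, 4, (-3, (12))]
= [2, 4, (-3, (12))]

Answer: (12)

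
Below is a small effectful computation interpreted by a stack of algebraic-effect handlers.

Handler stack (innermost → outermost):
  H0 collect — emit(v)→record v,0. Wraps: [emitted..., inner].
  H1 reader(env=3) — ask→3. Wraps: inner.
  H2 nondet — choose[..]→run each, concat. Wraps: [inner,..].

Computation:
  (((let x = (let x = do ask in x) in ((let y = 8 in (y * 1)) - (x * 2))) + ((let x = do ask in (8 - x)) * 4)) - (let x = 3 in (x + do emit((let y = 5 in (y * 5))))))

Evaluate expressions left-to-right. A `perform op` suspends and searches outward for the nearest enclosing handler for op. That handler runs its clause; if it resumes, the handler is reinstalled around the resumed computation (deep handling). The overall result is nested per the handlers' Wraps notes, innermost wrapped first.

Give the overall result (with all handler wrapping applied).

Answer: [[25, 19]]

Working:
ask @ H1 ⇒ 3
ask @ H1 ⇒ 3
emit(25) @ H0 ⇒ out+=25
H0 returns [25, 19]
H1 returns [25, 19]
H2 returns [[25, 19]]
= [[25, 19]]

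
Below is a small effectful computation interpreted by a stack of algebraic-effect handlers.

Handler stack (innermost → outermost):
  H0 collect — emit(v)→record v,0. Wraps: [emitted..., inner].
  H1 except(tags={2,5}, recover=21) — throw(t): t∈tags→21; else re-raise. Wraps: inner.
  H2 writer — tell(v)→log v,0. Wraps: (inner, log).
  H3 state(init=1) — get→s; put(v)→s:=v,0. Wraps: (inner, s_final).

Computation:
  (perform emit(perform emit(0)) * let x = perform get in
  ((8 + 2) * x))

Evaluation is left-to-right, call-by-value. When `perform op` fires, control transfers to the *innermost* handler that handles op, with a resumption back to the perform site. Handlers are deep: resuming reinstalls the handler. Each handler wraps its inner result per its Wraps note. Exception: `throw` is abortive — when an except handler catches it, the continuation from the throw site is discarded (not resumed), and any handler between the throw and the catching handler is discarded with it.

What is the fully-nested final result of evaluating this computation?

Answer: (([0, 0, 0], ()), 1)

Working:
emit(0) @ H0 ⇒ out+=0
emit(0) @ H0 ⇒ out+=0
get @ H3 ⇒ 1
H0 returns [0, 0, 0]
H1 returns [0, 0, 0]
H2 returns ([0, 0, 0], ())
H3 returns (([0, 0, 0], ()), 1)
= (([0, 0, 0], ()), 1)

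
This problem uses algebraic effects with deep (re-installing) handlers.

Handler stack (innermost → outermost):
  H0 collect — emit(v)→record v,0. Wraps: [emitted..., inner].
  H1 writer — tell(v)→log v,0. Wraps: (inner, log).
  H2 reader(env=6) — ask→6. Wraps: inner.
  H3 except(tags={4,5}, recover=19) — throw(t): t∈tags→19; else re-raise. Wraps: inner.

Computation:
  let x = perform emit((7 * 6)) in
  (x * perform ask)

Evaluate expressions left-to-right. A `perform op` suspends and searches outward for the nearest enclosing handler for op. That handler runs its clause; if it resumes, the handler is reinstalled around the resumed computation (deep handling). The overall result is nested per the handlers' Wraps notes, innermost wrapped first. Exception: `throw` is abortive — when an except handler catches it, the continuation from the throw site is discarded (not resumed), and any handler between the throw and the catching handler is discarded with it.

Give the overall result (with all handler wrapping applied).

Answer: ([42, 0], ())

Evaluation trace:
emit(42) @ H0 ⇒ out+=42
ask @ H2 ⇒ 6
H0 returns [42, 0]
H1 returns ([42, 0], ())
H2 returns ([42, 0], ())
H3 returns ([42, 0], ())
= ([42, 0], ())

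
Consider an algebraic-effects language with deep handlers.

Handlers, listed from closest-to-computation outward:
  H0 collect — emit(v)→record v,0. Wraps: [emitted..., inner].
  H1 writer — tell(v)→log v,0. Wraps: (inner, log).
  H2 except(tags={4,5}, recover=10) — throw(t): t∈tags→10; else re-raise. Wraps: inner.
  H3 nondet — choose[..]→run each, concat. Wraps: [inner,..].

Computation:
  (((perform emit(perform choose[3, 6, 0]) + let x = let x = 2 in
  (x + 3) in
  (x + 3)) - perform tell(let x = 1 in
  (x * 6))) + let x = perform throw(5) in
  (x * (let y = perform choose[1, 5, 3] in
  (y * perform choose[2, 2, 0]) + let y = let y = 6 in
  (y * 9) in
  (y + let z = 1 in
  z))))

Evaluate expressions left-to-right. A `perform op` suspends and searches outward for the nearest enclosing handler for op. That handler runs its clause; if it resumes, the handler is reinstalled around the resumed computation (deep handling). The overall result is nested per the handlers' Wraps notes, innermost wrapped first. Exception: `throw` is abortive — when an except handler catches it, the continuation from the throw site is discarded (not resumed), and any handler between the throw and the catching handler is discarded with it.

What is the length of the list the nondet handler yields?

Answer: 3

Working:
choose[3, 6, 0] @ H3
  branch[0] choose=3:
    emit(3) @ H0 ⇒ out+=3
    tell(6) @ H1 ⇒ log+=6
    throw(5) @ H2 caught ⇒ 10
    H3 returns [10]
  branch[1] choose=6:
    emit(6) @ H0 ⇒ out+=6
    tell(6) @ H1 ⇒ log+=6
    throw(5) @ H2 caught ⇒ 10
    H3 returns [10]
  branch[2] choose=0:
    emit(0) @ H0 ⇒ out+=0
    tell(6) @ H1 ⇒ log+=6
    throw(5) @ H2 caught ⇒ 10
    H3 returns [10]
= [10, 10, 10]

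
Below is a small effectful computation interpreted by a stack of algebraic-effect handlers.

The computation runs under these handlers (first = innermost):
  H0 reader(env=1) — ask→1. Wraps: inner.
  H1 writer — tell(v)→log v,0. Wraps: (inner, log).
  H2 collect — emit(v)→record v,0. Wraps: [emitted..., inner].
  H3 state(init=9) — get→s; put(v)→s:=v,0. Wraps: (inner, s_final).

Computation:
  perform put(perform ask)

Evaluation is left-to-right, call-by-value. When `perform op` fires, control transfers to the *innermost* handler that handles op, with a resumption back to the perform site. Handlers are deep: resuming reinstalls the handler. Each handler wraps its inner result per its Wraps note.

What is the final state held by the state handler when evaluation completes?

Answer: 1

Working:
ask @ H0 ⇒ 1
put(1) @ H3 ⇒ s:=1
H0 returns 0
H1 returns (0, ())
H2 returns [(0, ())]
H3 returns ([(0, ())], 1)
= ([(0, ())], 1)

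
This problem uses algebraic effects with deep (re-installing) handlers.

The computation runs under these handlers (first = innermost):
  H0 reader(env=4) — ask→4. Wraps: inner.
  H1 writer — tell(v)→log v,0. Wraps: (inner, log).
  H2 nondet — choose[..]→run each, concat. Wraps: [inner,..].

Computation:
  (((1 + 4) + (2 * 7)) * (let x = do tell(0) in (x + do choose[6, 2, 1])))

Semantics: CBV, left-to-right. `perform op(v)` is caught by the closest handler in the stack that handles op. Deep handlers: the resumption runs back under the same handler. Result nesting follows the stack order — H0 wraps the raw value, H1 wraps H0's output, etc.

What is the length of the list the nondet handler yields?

Answer: 3

Working:
tell(0) @ H1 ⇒ log+=0
choose[6, 2, 1] @ H2
  branch[0] choose=6:
    H0 returns 114
    H1 returns (114, (0))
    H2 returns [(114, (0))]
  branch[1] choose=2:
    H0 returns 38
    H1 returns (38, (0))
    H2 returns [(38, (0))]
  branch[2] choose=1:
    H0 returns 19
    H1 returns (19, (0))
    H2 returns [(19, (0))]
= [(114, (0)), (38, (0)), (19, (0))]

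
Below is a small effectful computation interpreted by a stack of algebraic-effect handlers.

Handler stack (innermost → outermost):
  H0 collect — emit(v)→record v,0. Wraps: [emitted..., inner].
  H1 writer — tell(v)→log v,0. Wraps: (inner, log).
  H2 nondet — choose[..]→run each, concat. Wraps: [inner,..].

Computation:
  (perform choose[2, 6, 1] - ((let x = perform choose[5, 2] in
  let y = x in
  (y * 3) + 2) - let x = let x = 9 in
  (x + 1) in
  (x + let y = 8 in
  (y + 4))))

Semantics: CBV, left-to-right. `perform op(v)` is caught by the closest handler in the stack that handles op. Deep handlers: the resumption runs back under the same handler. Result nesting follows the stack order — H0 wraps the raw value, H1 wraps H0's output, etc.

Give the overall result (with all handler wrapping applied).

Evaluation trace:
choose[2, 6, 1] @ H2
  branch[0] choose=2:
    choose[5, 2] @ H2
      branch[0] choose=5:
        H0 returns [7]
        H1 returns ([7], ())
        H2 returns [([7], ())]
      branch[1] choose=2:
        H0 returns [16]
        H1 returns ([16], ())
        H2 returns [([16], ())]
  branch[1] choose=6:
    choose[5, 2] @ H2
      branch[0] choose=5:
        H0 returns [11]
        H1 returns ([11], ())
        H2 returns [([11], ())]
      branch[1] choose=2:
        H0 returns [20]
        H1 returns ([20], ())
        H2 returns [([20], ())]
  branch[2] choose=1:
    choose[5, 2] @ H2
      branch[0] choose=5:
        H0 returns [6]
        H1 returns ([6], ())
        H2 returns [([6], ())]
      branch[1] choose=2:
        H0 returns [15]
        H1 returns ([15], ())
        H2 returns [([15], ())]
= [([7], ()), ([16], ()), ([11], ()), ([20], ()), ([6], ()), ([15], ())]

Answer: [([7], ()), ([16], ()), ([11], ()), ([20], ()), ([6], ()), ([15], ())]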